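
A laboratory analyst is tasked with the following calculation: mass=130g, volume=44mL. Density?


ρ = mass/volume
= 130/44
= 2.955 g/mL

2.955 g/mL


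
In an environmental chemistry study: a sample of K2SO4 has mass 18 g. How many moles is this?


M(K2SO4) = 174.27 g/mol
n = mass/M = 18/174.27 = 0.1033 mol

0.1033 mol


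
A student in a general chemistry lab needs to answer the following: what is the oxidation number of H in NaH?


H with a metal (hydride): -1
Oxidation number: -1

-1


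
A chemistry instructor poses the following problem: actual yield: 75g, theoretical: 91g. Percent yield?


% yield = actual/theoretical × 100
= 75/91 × 100
= 82.42%

82.42%


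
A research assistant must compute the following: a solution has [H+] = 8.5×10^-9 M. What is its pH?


pH = -log10([H+]) = -log10(8.5×10^-9)
= 9 - log10(8.5)
= 9 - 0.93
= 8.07

8.07


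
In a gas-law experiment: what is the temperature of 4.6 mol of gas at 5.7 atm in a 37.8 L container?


PV = nRT  (R = 0.08206 L·atm/(mol·K))
T = PV/(nR) = 5.7×37.8/(4.6×0.08206)
= 215.46/0.377476
= 570.79 K

570.79 K


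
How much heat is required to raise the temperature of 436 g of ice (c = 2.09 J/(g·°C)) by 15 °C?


q = mcΔT = 436 × 2.09 × 15
= 13668.60 J

13668.60 J


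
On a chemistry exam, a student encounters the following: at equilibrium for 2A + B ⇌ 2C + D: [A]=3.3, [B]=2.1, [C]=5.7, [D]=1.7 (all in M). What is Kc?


Kc = [C]^2[D]/([A]^2[B])
= (5.7^2 × 1.7^1)/(3.3^2 × 2.1^1)
= 55.233/22.869
= 2.415

2.415


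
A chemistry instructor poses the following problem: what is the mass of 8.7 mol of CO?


M(CO) = 28.01 g/mol
mass = n × M = 8.7 × 28.01 = 243.69 g

243.69 g


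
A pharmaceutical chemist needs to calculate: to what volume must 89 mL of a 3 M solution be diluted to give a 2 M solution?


C1V1 = C2V2
3 × 89 = 2 × V2
V2 = 267/2 = 133.5 mL

133.5 mL


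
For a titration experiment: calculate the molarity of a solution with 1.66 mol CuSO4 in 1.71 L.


M = n/V = 1.66/1.71 = 0.971 mol/L

0.971 M


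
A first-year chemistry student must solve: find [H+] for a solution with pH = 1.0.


[H+] = 10^(-pH) = 10^(-1.0)
= 1.0×10^-1 M

1.0×10^-1 M


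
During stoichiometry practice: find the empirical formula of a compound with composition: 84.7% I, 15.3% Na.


Assume 100 g sample. Moles of each element:
  I: 84.7/126.9 = 0.667 mol
  Na: 15.3/22.99 = 0.666 mol
Divide by smallest (0.666):
  I: 0.667/0.666 = 1.0
  Na: 0.666/0.666 = 1.0
Empirical formula: NaI

NaI


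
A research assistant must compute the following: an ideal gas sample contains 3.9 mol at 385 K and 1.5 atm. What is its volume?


PV = nRT  (R = 0.08206 L·atm/(mol·K))
V = nRT/P = 3.9×0.08206×385/1.5
= 82.142 L

82.142 L


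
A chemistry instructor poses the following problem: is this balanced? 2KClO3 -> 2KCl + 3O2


Equation: 2KClO3 -> 2KCl + 3O2
Check atoms: Cl: 2=2, K: 2=2, O: 6=6
Balanced

Yes, balanced


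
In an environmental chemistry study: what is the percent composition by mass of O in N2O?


M(N2O) = 2×14.01 + 1×16.0 = 44.02 g/mol
Mass of O = 1 × 16.0 = 16.00 g/mol
% O = 16.00/44.02 × 100 = 36.35%

36.35%


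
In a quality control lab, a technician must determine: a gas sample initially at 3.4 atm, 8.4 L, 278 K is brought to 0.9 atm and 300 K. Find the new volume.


P1V1/T1 = P2V2/T2
V2 = P1V1T2/(T1P2)
= 3.4×8.4×300/(278×0.9)
= 34.245 L

34.245 L


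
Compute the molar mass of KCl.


M(KCl) = 1×39.1 + 1×35.45
= 39.1 + 35.45
= 74.55 g/mol

74.55 g/mol


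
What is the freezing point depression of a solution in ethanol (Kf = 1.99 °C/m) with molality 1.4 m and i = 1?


ΔTf = Kf × m × i
= 1.99 × 1.4 × 1
= 2.786 °C

2.786 °C


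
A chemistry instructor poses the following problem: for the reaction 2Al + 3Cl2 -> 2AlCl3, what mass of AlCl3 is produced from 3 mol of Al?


Mole ratio AlCl3:Al = 2:2
n(AlCl3) = 3 × 2/2 = 3.000 mol
mass = 3.000 × 133.33 = 399.99 g

399.99 g


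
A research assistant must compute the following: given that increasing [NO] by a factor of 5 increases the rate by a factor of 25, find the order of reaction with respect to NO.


rate ∝ [NO]^n
5^n = 25 → n = 2
Order in NO: 2

2


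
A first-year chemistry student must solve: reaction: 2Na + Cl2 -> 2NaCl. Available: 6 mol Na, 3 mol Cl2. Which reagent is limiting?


Mole ratio available / coefficient:
  Na: 6/2 = 3.000
  Cl2: 3/1 = 3.000
Smaller ratio is limiting.

neither (stoichiometric); Na and Cl2 are fully consumed


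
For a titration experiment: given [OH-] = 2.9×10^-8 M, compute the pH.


pOH = -log10([OH-]) = -log10(2.9×10^-8)
= 8 - log10(2.9) = 7.54
pH = 14 - pOH = 14 - 7.54 = 6.46

6.46


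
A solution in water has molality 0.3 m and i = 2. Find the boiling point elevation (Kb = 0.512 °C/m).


ΔTb = Kb × m × i
= 0.512 × 0.3 × 2
= 0.3072 °C

0.3072 °C


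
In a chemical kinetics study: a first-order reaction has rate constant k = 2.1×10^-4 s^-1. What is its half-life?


t½ = ln2/k = 0.693147/(2.1×10^-4 s^-1)
= 3301 s

3301 s


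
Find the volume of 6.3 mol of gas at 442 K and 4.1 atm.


PV = nRT  (R = 0.08206 L·atm/(mol·K))
V = nRT/P = 6.3×0.08206×442/4.1
= 55.733 L

55.733 L


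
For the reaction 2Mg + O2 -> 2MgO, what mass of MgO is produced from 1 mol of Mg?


Mole ratio MgO:Mg = 2:2
n(MgO) = 1 × 2/2 = 1.000 mol
mass = 1.000 × 40.31 = 40.31 g

40.31 g


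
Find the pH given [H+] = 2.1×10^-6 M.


pH = -log10([H+]) = -log10(2.1×10^-6)
= 6 - log10(2.1)
= 6 - 0.32
= 5.68

5.68


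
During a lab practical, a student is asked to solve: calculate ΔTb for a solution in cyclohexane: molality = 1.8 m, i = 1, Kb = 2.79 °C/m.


ΔTb = Kb × m × i
= 2.79 × 1.8 × 1
= 5.022 °C

5.022 °C


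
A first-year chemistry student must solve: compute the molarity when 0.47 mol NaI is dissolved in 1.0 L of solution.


M = n/V = 0.47/1.0 = 0.470 mol/L

0.470 M


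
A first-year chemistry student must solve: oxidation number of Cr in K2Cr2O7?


2(+1) + 2x + 7(-2) = 0, so x = +6
Oxidation number: +6

+6


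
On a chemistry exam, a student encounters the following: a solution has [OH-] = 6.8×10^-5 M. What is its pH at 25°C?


pOH = -log10([OH-]) = -log10(6.8×10^-5)
= 5 - log10(6.8) = 4.17
pH = 14 - pOH = 14 - 4.17 = 9.83

9.83


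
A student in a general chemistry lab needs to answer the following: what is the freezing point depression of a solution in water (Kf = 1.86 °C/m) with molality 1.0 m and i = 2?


ΔTf = Kf × m × i
= 1.86 × 1.0 × 2
= 3.72 °C

3.72 °C


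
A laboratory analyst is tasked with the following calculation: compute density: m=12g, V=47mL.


ρ = mass/volume
= 12/47
= 0.255 g/mL

0.255 g/mL


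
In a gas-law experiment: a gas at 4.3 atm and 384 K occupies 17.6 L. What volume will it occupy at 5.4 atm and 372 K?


P1V1/T1 = P2V2/T2
V2 = P1V1T2/(T1P2)
= 4.3×17.6×372/(384×5.4)
= 13.577 L

13.577 L


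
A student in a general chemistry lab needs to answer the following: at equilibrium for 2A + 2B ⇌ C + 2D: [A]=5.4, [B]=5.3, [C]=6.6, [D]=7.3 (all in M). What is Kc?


Kc = [C][D]^2/([A]^2[B]^2)
= (6.6^1 × 7.3^2)/(5.4^2 × 5.3^2)
= 351.714/819.1044
= 0.4294

0.4294


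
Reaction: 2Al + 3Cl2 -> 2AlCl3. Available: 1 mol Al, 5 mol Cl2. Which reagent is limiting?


Mole ratio available / coefficient:
  Al: 1/2 = 0.500
  Cl2: 5/3 = 1.667
Smaller ratio is limiting.

Al


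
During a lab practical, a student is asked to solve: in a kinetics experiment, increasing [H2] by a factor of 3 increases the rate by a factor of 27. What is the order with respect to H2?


rate ∝ [H2]^n
3^n = 27 → n = 3
Order in H2: 3

3


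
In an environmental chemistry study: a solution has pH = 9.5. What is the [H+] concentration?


[H+] = 10^(-pH) = 10^(-9.5)
= 3.16×10^-10 M

3.16×10^-10 M


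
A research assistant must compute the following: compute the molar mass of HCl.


M(HCl) = 1×1.008 + 1×35.45
= 1.01 + 35.45
= 36.46 g/mol

36.46 g/mol


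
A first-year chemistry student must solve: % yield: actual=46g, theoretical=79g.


% yield = actual/theoretical × 100
= 46/79 × 100
= 58.23%

58.23%


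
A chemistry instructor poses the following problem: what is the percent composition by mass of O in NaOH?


M(NaOH) = 1×22.99 + 1×16.0 + 1×1.008 = 39.998 g/mol
Mass of O = 1 × 16.0 = 16.00 g/mol
% O = 16.00/39.998 × 100 = 40.00%

40.00%


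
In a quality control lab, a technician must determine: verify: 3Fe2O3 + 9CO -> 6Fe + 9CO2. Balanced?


Equation: 3Fe2O3 + 9CO -> 6Fe + 9CO2
Check atoms: C: 9=9, Fe: 6=6, O: 18=18
Balanced

Yes, balanced


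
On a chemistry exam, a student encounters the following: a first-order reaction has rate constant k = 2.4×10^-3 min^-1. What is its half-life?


t½ = ln2/k = 0.693147/(2.4×10^-3 min^-1)
= 288.8 min

288.8 min


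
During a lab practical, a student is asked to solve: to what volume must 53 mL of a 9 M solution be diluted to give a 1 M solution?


C1V1 = C2V2
9 × 53 = 1 × V2
V2 = 477/1 = 477.0 mL

477.0 mL


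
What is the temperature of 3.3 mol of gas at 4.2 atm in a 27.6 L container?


PV = nRT  (R = 0.08206 L·atm/(mol·K))
T = PV/(nR) = 4.2×27.6/(3.3×0.08206)
= 115.92/0.270798
= 428.07 K

428.07 K


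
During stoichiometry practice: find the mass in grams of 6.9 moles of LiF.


M(LiF) = 25.94 g/mol
mass = n × M = 6.9 × 25.94 = 178.99 g

178.99 g


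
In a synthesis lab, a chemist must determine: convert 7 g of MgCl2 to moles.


M(MgCl2) = 95.21 g/mol
n = mass/M = 7/95.21 = 0.0735 mol

0.0735 mol


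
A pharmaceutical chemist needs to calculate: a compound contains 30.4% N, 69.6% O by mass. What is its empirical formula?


Assume 100 g sample. Moles of each element:
  N: 30.4/14.01 = 2.17 mol
  O: 69.6/16.0 = 4.35 mol
Divide by smallest (2.17):
  N: 2.17/2.17 = 1.0
  O: 4.35/2.17 = 2.0
Empirical formula: NO2

NO2


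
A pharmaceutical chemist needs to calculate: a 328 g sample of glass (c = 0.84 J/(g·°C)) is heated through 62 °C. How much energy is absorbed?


q = mcΔT = 328 × 0.84 × 62
= 17082.24 J

17082.24 J


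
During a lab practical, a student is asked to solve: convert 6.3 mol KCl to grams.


M(KCl) = 74.55 g/mol
mass = n × M = 6.3 × 74.55 = 469.67 g

469.67 g


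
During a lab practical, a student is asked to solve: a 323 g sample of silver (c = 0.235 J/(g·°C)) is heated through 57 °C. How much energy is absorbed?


q = mcΔT = 323 × 0.235 × 57
= 4326.59 J

4326.59 J


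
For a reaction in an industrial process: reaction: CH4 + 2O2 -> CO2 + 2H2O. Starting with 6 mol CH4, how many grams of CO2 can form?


Mole ratio CO2:CH4 = 1:1
n(CO2) = 6 × 1/1 = 6.000 mol
mass = 6.000 × 44.01 = 264.06 g

264.06 g


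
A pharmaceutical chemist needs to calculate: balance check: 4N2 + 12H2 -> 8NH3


Equation: 4N2 + 12H2 -> 8NH3
Check atoms: H: 24=24, N: 8=8
Balanced

Yes, balanced


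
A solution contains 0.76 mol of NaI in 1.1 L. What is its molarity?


M = n/V = 0.76/1.1 = 0.691 mol/L

0.691 M


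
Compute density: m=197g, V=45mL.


ρ = mass/volume
= 197/45
= 4.378 g/mL

4.378 g/mL


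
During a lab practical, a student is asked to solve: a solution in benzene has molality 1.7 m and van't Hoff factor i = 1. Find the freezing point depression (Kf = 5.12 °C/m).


ΔTf = Kf × m × i
= 5.12 × 1.7 × 1
= 8.704 °C

8.704 °C


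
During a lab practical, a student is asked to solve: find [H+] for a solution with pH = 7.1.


[H+] = 10^(-pH) = 10^(-7.1)
= 7.94×10^-8 M

7.94×10^-8 M


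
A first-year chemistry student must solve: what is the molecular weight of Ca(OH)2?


M(Ca(OH)2) = 1×40.08 + 2×16.0 + 2×1.008
= 40.08 + 32.0 + 2.02
= 74.1 g/mol

74.1 g/mol


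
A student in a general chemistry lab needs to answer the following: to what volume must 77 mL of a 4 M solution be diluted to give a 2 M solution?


C1V1 = C2V2
4 × 77 = 2 × V2
V2 = 308/2 = 154.0 mL

154.0 mL


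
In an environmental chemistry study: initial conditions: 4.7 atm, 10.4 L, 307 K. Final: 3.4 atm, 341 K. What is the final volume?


P1V1/T1 = P2V2/T2
V2 = P1V1T2/(T1P2)
= 4.7×10.4×341/(307×3.4)
= 15.969 L

15.969 L


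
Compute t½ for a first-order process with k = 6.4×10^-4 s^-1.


t½ = ln2/k = 0.693147/(6.4×10^-4 s^-1)
= 1083 s

1083 s


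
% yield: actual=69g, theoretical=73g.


% yield = actual/theoretical × 100
= 69/73 × 100
= 94.52%

94.52%


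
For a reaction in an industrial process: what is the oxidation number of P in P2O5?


2x + 5(-2) = 0, so x = +5
Oxidation number: +5

+5


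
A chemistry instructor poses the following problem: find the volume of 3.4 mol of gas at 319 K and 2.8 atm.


PV = nRT  (R = 0.08206 L·atm/(mol·K))
V = nRT/P = 3.4×0.08206×319/2.8
= 31.787 L

31.787 L


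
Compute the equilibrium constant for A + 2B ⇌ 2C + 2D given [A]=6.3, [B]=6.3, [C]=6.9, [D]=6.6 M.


Kc = [C]^2[D]^2/([A][B]^2)
= (6.9^2 × 6.6^2)/(6.3^1 × 6.3^2)
= 2073.8916/250.047
= 8.294

8.294


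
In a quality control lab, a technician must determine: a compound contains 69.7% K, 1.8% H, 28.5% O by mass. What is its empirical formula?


Assume 100 g sample. Moles of each element:
  K: 69.7/39.1 = 1.783 mol
  H: 1.8/1.008 = 1.786 mol
  O: 28.5/16.0 = 1.781 mol
Divide by smallest (1.781):
  K: 1.783/1.781 = 1.0
  H: 1.786/1.781 = 1.0
  O: 1.781/1.781 = 1.0
Empirical formula: KOH

KOH


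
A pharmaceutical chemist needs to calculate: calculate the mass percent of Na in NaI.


M(NaI) = 1×22.99 + 1×126.9 = 149.89 g/mol
Mass of Na = 1 × 22.99 = 22.99 g/mol
% Na = 22.99/149.89 × 100 = 15.34%

15.34%


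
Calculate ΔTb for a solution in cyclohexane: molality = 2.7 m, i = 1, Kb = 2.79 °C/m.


ΔTb = Kb × m × i
= 2.79 × 2.7 × 1
= 7.533 °C

7.533 °C


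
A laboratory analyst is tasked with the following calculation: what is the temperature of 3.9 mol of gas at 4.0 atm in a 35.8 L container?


PV = nRT  (R = 0.08206 L·atm/(mol·K))
T = PV/(nR) = 4.0×35.8/(3.9×0.08206)
= 143.20/0.320034
= 447.45 K

447.45 K


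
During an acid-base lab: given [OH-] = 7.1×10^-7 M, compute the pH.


pOH = -log10([OH-]) = -log10(7.1×10^-7)
= 7 - log10(7.1) = 6.15
pH = 14 - pOH = 14 - 6.15 = 7.85

7.85


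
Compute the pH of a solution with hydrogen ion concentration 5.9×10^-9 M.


pH = -log10([H+]) = -log10(5.9×10^-9)
= 9 - log10(5.9)
= 9 - 0.77
= 8.23

8.23


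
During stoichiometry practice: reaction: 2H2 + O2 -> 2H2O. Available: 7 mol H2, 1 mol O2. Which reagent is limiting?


Mole ratio available / coefficient:
  H2: 7/2 = 3.500
  O2: 1/1 = 1.000
Smaller ratio is limiting.

O2


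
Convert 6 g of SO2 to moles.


M(SO2) = 64.07 g/mol
n = mass/M = 6/64.07 = 0.0936 mol

0.0936 mol


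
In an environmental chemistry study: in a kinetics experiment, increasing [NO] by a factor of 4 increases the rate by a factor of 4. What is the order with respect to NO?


rate ∝ [NO]^n
4^n = 4 → n = 1
Order in NO: 1

1


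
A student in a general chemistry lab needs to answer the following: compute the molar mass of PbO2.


M(PbO2) = 1×207.2 + 2×16.0
= 207.2 + 32.0
= 239.2 g/mol

239.2 g/mol


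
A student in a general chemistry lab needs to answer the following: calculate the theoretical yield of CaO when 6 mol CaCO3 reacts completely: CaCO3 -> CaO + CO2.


Mole ratio CaO:CaCO3 = 1:1
n(CaO) = 6 × 1/1 = 6.000 mol
mass = 6.000 × 56.08 = 336.48 g

336.48 g


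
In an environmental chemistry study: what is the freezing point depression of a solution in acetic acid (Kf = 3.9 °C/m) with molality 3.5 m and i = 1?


ΔTf = Kf × m × i
= 3.9 × 3.5 × 1
= 13.65 °C

13.65 °C


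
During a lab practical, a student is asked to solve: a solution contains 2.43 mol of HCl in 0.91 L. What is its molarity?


M = n/V = 2.43/0.91 = 2.670 mol/L

2.670 M


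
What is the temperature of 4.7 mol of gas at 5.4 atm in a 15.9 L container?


PV = nRT  (R = 0.08206 L·atm/(mol·K))
T = PV/(nR) = 5.4×15.9/(4.7×0.08206)
= 85.86/0.385682
= 222.62 K

222.62 K


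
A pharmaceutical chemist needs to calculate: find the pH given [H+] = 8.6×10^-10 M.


pH = -log10([H+]) = -log10(8.6×10^-10)
= 10 - log10(8.6)
= 10 - 0.93
= 9.07

9.07


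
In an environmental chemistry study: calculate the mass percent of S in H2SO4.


M(H2SO4) = 2×1.008 + 1×32.07 + 4×16.0 = 98.086 g/mol
Mass of S = 1 × 32.07 = 32.07 g/mol
% S = 32.07/98.086 × 100 = 32.70%

32.70%


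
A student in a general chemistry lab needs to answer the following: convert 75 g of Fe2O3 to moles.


M(Fe2O3) = 159.7 g/mol
n = mass/M = 75/159.7 = 0.4696 mol

0.4696 mol


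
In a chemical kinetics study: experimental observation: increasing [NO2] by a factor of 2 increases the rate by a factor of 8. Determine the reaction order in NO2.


rate ∝ [NO2]^n
2^n = 8 → n = 3
Order in NO2: 3

3


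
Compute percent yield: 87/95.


% yield = actual/theoretical × 100
= 87/95 × 100
= 91.58%

91.58%


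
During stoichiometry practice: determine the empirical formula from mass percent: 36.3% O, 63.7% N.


Assume 100 g sample. Moles of each element:
  O: 36.3/16.0 = 2.269 mol
  N: 63.7/14.01 = 4.547 mol
Divide by smallest (2.269):
  O: 2.269/2.269 = 1.0
  N: 4.547/2.269 = 2.0
Empirical formula: N2O

N2O


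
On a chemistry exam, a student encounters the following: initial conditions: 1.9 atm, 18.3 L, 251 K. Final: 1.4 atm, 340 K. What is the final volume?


P1V1/T1 = P2V2/T2
V2 = P1V1T2/(T1P2)
= 1.9×18.3×340/(251×1.4)
= 33.642 L

33.642 L


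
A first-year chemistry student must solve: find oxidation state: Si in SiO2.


x + 2(-2) = 0, so x = +4
Oxidation number: +4

+4


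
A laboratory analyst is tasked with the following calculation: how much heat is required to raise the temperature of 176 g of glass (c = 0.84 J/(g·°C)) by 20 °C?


q = mcΔT = 176 × 0.84 × 20
= 2956.80 J

2956.80 J


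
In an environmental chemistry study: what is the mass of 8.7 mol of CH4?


M(CH4) = 16.04 g/mol
mass = n × M = 8.7 × 16.04 = 139.55 g

139.55 g


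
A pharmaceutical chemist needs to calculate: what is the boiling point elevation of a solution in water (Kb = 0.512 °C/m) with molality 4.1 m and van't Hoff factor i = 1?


ΔTb = Kb × m × i
= 0.512 × 4.1 × 1
= 2.0992 °C

2.0992 °C


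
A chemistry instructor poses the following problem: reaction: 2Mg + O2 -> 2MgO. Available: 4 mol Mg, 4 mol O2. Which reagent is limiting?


Mole ratio available / coefficient:
  Mg: 4/2 = 2.000
  O2: 4/1 = 4.000
Smaller ratio is limiting.

Mg


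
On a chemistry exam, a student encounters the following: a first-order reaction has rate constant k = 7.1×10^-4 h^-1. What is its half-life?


t½ = ln2/k = 0.693147/(7.1×10^-4 h^-1)
= 976.3 h

976.3 h


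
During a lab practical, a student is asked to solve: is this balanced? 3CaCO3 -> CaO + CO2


Equation: 3CaCO3 -> CaO + CO2
Check atoms: C: 3≠1, Ca: 3≠1, O: 9≠3
Not balanced

No, not balanced


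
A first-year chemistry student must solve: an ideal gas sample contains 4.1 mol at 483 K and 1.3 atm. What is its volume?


PV = nRT  (R = 0.08206 L·atm/(mol·K))
V = nRT/P = 4.1×0.08206×483/1.3
= 125.003 L

125.003 L


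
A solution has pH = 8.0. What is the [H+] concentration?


[H+] = 10^(-pH) = 10^(-8.0)
= 1.0×10^-8 M

1.0×10^-8 M


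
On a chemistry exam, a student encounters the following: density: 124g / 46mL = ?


ρ = mass/volume
= 124/46
= 2.696 g/mL

2.696 g/mL


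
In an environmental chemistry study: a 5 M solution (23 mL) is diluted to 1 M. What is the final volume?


C1V1 = C2V2
5 × 23 = 1 × V2
V2 = 115/1 = 115.0 mL

115.0 mL


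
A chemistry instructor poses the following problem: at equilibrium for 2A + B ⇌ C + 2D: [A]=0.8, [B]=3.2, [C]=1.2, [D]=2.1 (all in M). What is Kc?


Kc = [C][D]^2/([A]^2[B])
= (1.2^1 × 2.1^2)/(0.8^2 × 3.2^1)
= 5.292/2.048
= 2.584

2.584


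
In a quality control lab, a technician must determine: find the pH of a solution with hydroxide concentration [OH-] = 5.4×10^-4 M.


pOH = -log10([OH-]) = -log10(5.4×10^-4)
= 4 - log10(5.4) = 3.27
pH = 14 - pOH = 14 - 3.27 = 10.73

10.73


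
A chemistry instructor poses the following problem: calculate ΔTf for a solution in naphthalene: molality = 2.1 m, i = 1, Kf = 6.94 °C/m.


ΔTf = Kf × m × i
= 6.94 × 2.1 × 1
= 14.574 °C

14.574 °C


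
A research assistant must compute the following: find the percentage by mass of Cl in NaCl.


M(NaCl) = 1×22.99 + 1×35.45 = 58.44 g/mol
Mass of Cl = 1 × 35.45 = 35.45 g/mol
% Cl = 35.45/58.44 × 100 = 60.66%

60.66%


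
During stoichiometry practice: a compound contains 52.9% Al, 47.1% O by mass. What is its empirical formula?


Assume 100 g sample. Moles of each element:
  Al: 52.9/26.98 = 1.961 mol
  O: 47.1/16.0 = 2.944 mol
Divide by smallest (1.961):
  Al: 1.961/1.961 = 1.0
  O: 2.944/1.961 = 1.5
Multiply all ratios by 2 to obtain whole numbers.
Empirical formula: Al2O3

Al2O3


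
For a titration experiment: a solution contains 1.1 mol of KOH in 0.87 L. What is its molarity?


M = n/V = 1.1/0.87 = 1.264 mol/L

1.264 M


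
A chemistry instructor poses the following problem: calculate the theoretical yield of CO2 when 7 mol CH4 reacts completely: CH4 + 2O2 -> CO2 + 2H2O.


Mole ratio CO2:CH4 = 1:1
n(CO2) = 7 × 1/1 = 7.000 mol
mass = 7.000 × 44.01 = 308.07 g

308.07 g


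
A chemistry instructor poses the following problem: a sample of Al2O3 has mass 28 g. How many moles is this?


M(Al2O3) = 101.96 g/mol
n = mass/M = 28/101.96 = 0.2746 mol

0.2746 mol


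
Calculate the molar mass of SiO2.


M(SiO2) = 1×28.09 + 2×16.0
= 28.09 + 32.0
= 60.09 g/mol

60.09 g/mol


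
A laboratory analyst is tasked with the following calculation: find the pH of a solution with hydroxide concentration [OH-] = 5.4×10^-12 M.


pOH = -log10([OH-]) = -log10(5.4×10^-12)
= 12 - log10(5.4) = 11.27
pH = 14 - pOH = 14 - 11.27 = 2.73

2.73


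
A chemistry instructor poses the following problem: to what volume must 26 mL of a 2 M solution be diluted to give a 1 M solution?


C1V1 = C2V2
2 × 26 = 1 × V2
V2 = 52/1 = 52.0 mL

52.0 mL


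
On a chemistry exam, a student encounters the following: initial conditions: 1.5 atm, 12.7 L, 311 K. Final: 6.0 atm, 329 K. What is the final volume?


P1V1/T1 = P2V2/T2
V2 = P1V1T2/(T1P2)
= 1.5×12.7×329/(311×6.0)
= 3.359 L

3.359 L


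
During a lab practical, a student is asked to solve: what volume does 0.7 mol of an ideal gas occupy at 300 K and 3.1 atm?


PV = nRT  (R = 0.08206 L·atm/(mol·K))
V = nRT/P = 0.7×0.08206×300/3.1
= 5.559 L

5.559 L


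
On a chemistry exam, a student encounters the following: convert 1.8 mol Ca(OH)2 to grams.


M(Ca(OH)2) = 74.1 g/mol
mass = n × M = 1.8 × 74.1 = 133.38 g

133.38 g


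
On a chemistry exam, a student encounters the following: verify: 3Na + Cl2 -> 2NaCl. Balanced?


Equation: 3Na + Cl2 -> 2NaCl
Check atoms: Cl: 2=2, Na: 3≠2
Not balanced

No, not balanced


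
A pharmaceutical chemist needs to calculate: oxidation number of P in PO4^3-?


x + 4(-2) = -3, so x = +5
Oxidation number: +5

+5


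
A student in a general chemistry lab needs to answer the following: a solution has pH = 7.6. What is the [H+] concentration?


[H+] = 10^(-pH) = 10^(-7.6)
= 2.51×10^-8 M

2.51×10^-8 M


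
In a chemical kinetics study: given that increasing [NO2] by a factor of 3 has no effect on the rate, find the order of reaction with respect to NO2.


rate ∝ [NO2]^n
rate ∝ [NO2]^0
Order in NO2: 0

0


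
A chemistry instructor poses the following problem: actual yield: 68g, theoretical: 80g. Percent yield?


% yield = actual/theoretical × 100
= 68/80 × 100
= 85.0%

85.0%


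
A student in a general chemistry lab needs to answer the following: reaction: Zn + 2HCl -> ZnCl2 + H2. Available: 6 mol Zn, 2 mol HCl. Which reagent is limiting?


Mole ratio available / coefficient:
  Zn: 6/1 = 6.000
  HCl: 2/2 = 1.000
Smaller ratio is limiting.

HCl


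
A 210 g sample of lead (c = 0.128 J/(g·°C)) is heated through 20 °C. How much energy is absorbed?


q = mcΔT = 210 × 0.128 × 20
= 537.60 J

537.60 J


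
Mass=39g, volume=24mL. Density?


ρ = mass/volume
= 39/24
= 1.625 g/mL

1.625 g/mL


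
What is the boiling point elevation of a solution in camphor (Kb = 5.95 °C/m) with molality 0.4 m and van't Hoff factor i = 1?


ΔTb = Kb × m × i
= 5.95 × 0.4 × 1
= 2.38 °C

2.38 °C


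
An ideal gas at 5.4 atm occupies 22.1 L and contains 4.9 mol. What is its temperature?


PV = nRT  (R = 0.08206 L·atm/(mol·K))
T = PV/(nR) = 5.4×22.1/(4.9×0.08206)
= 119.34/0.402094
= 296.80 K

296.80 K


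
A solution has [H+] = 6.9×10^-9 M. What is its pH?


pH = -log10([H+]) = -log10(6.9×10^-9)
= 9 - log10(6.9)
= 9 - 0.84
= 8.16

8.16


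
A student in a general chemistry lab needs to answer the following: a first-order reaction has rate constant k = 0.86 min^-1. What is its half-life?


t½ = ln2/k = 0.693147/(0.86 min^-1)
= 0.8060 min

0.8060 min


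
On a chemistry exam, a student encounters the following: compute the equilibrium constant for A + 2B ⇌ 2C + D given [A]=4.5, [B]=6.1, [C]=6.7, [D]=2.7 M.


Kc = [C]^2[D]/([A][B]^2)
= (6.7^2 × 2.7^1)/(4.5^1 × 6.1^2)
= 121.203/167.445
= 0.7238

0.7238


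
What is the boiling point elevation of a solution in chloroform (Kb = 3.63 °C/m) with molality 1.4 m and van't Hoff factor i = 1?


ΔTb = Kb × m × i
= 3.63 × 1.4 × 1
= 5.082 °C

5.082 °C


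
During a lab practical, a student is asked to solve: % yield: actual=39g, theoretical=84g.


% yield = actual/theoretical × 100
= 39/84 × 100
= 46.43%

46.43%


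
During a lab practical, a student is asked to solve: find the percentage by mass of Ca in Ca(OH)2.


M(Ca(OH)2) = 1×40.08 + 2×16.0 + 2×1.008 = 74.096 g/mol
Mass of Ca = 1 × 40.08 = 40.08 g/mol
% Ca = 40.08/74.096 × 100 = 54.09%

54.09%


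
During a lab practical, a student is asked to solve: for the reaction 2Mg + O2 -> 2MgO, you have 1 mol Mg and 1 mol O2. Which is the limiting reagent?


Mole ratio available / coefficient:
  Mg: 1/2 = 0.500
  O2: 1/1 = 1.000
Smaller ratio is limiting.

Mg


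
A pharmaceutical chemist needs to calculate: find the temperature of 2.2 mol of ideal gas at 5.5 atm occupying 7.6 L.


PV = nRT  (R = 0.08206 L·atm/(mol·K))
T = PV/(nR) = 5.5×7.6/(2.2×0.08206)
= 41.80/0.180532
= 231.54 K

231.54 K


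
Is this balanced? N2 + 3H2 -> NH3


Equation: N2 + 3H2 -> NH3
Check atoms: H: 6≠3, N: 2≠1
Not balanced

No, not balanced


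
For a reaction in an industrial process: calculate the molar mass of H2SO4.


M(H2SO4) = 2×1.008 + 1×32.07 + 4×16.0
= 2.02 + 32.07 + 64.0
= 98.09 g/mol

98.09 g/mol


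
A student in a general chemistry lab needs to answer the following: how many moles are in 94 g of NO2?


M(NO2) = 46.01 g/mol
n = mass/M = 94/46.01 = 2.043 mol

2.043 mol


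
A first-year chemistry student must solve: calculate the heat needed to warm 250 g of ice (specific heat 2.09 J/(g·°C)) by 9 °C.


q = mcΔT = 250 × 2.09 × 9
= 4702.50 J

4702.50 J


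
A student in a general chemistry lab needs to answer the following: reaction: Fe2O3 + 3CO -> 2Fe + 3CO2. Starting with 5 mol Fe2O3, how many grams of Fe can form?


Mole ratio Fe:Fe2O3 = 2:1
n(Fe) = 5 × 2/1 = 10.000 mol
mass = 10.000 × 55.85 = 558.5 g

558.5 g


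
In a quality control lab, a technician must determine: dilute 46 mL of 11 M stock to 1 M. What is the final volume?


C1V1 = C2V2
11 × 46 = 1 × V2
V2 = 506/1 = 506.0 mL

506.0 mL


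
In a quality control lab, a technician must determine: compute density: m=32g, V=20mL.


ρ = mass/volume
= 32/20
= 1.6 g/mL

1.6 g/mL


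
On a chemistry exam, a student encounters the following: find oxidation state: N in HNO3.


(+1) + x + 3(-2) = 0, so x = +5
Oxidation number: +5

+5


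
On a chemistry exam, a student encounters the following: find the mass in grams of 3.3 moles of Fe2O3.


M(Fe2O3) = 159.7 g/mol
mass = n × M = 3.3 × 159.7 = 527.01 g

527.01 g


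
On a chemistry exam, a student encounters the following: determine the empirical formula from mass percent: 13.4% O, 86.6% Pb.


Assume 100 g sample. Moles of each element:
  O: 13.4/16.0 = 0.838 mol
  Pb: 86.6/207.2 = 0.418 mol
Divide by smallest (0.418):
  O: 0.838/0.418 = 2.0
  Pb: 0.418/0.418 = 1.0
Empirical formula: PbO2

PbO2


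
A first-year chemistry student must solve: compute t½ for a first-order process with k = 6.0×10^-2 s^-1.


t½ = ln2/k = 0.693147/(6.0×10^-2 s^-1)
= 11.55 s

11.55 s


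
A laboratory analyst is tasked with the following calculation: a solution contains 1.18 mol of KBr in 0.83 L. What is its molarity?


M = n/V = 1.18/0.83 = 1.422 mol/L

1.422 M


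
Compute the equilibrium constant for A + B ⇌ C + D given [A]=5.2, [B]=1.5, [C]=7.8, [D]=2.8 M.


Kc = [C][D]/([A][B])
= (7.8^1 × 2.8^1)/(5.2^1 × 1.5^1)
= 21.84/7.8
= 2.800

2.800


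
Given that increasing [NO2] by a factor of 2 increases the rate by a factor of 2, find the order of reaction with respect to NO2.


rate ∝ [NO2]^n
2^n = 2 → n = 1
Order in NO2: 1

1


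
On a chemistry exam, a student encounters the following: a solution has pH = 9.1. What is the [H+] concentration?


[H+] = 10^(-pH) = 10^(-9.1)
= 7.94×10^-10 M

7.94×10^-10 M


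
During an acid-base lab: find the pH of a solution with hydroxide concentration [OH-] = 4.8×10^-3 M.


pOH = -log10([OH-]) = -log10(4.8×10^-3)
= 3 - log10(4.8) = 2.32
pH = 14 - pOH = 14 - 2.32 = 11.68

11.68


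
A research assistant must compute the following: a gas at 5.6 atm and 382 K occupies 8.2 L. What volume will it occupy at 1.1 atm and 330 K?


P1V1/T1 = P2V2/T2
V2 = P1V1T2/(T1P2)
= 5.6×8.2×330/(382×1.1)
= 36.063 L

36.063 L


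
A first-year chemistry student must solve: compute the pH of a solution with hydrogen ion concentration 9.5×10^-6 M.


pH = -log10([H+]) = -log10(9.5×10^-6)
= 6 - log10(9.5)
= 6 - 0.98
= 5.02

5.02


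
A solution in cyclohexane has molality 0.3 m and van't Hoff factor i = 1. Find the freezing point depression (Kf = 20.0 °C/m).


ΔTf = Kf × m × i
= 20.0 × 0.3 × 1
= 6.0 °C

6.0 °C


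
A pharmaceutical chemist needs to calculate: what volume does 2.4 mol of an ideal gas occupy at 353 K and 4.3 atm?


PV = nRT  (R = 0.08206 L·atm/(mol·K))
V = nRT/P = 2.4×0.08206×353/4.3
= 16.168 L

16.168 L


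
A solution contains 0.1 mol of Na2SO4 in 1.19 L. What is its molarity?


M = n/V = 0.1/1.19 = 0.084 mol/L

0.084 M


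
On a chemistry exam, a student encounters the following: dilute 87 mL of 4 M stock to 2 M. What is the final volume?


C1V1 = C2V2
4 × 87 = 2 × V2
V2 = 348/2 = 174.0 mL

174.0 mL


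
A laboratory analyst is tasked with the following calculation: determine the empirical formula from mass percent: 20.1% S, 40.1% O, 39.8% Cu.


Assume 100 g sample. Moles of each element:
  S: 20.1/32.07 = 0.627 mol
  O: 40.1/16.0 = 2.506 mol
  Cu: 39.8/63.55 = 0.626 mol
Divide by smallest (0.626):
  S: 0.627/0.626 = 1.0
  O: 2.506/0.626 = 4.0
  Cu: 0.626/0.626 = 1.0
Empirical formula: CuSO4

CuSO4


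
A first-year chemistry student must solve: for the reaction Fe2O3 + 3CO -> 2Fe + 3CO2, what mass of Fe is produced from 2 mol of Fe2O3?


Mole ratio Fe:Fe2O3 = 2:1
n(Fe) = 2 × 2/1 = 4.000 mol
mass = 4.000 × 55.85 = 223.4 g

223.4 g


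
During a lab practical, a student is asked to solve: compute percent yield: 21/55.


% yield = actual/theoretical × 100
= 21/55 × 100
= 38.18%

38.18%


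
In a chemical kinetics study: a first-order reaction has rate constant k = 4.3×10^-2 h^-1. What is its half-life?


t½ = ln2/k = 0.693147/(4.3×10^-2 h^-1)
= 16.12 h

16.12 h


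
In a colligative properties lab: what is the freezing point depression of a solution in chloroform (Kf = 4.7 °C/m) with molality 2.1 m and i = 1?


ΔTf = Kf × m × i
= 4.7 × 2.1 × 1
= 9.87 °C

9.87 °C


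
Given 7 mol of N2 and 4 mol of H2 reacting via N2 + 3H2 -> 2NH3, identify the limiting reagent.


Mole ratio available / coefficient:
  N2: 7/1 = 7.000
  H2: 4/3 = 1.333
Smaller ratio is limiting.

H2


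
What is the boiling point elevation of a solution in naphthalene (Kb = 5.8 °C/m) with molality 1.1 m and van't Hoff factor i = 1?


ΔTb = Kb × m × i
= 5.8 × 1.1 × 1
= 6.38 °C

6.38 °C


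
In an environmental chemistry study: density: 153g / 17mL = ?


ρ = mass/volume
= 153/17
= 9.0 g/mL

9.0 g/mL


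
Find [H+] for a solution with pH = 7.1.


[H+] = 10^(-pH) = 10^(-7.1)
= 7.94×10^-8 M

7.94×10^-8 M


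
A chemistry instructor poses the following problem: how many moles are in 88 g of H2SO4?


M(H2SO4) = 98.09 g/mol
n = mass/M = 88/98.09 = 0.8971 mol

0.8971 mol


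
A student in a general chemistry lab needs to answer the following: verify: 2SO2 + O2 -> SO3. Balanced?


Equation: 2SO2 + O2 -> SO3
Check atoms: O: 6≠3, S: 2≠1
Not balanced

No, not balanced


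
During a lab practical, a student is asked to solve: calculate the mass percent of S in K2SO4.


M(K2SO4) = 2×39.1 + 1×32.07 + 4×16.0 = 174.27 g/mol
Mass of S = 1 × 32.07 = 32.07 g/mol
% S = 32.07/174.27 × 100 = 18.40%

18.40%


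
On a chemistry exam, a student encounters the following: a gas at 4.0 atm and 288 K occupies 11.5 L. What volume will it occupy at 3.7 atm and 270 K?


P1V1/T1 = P2V2/T2
V2 = P1V1T2/(T1P2)
= 4.0×11.5×270/(288×3.7)
= 11.655 L

11.655 L


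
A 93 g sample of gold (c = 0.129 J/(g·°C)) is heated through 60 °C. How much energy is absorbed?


q = mcΔT = 93 × 0.129 × 60
= 719.82 J

719.82 J


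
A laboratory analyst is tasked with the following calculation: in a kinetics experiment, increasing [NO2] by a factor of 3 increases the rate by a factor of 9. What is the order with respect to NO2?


rate ∝ [NO2]^n
3^n = 9 → n = 2
Order in NO2: 2

2


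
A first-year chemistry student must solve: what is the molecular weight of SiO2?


M(SiO2) = 1×28.09 + 2×16.0
= 28.09 + 32.0
= 60.09 g/mol

60.09 g/mol


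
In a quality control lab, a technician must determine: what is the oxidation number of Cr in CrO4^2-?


x + 4(-2) = -2, so x = +6
Oxidation number: +6

+6


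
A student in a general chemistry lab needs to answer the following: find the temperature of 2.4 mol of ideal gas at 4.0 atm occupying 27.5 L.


PV = nRT  (R = 0.08206 L·atm/(mol·K))
T = PV/(nR) = 4.0×27.5/(2.4×0.08206)
= 110.00/0.196944
= 558.53 K

558.53 K


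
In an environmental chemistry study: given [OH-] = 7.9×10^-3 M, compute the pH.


pOH = -log10([OH-]) = -log10(7.9×10^-3)
= 3 - log10(7.9) = 2.1
pH = 14 - pOH = 14 - 2.1 = 11.9

11.9


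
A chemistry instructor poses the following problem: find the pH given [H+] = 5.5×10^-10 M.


pH = -log10([H+]) = -log10(5.5×10^-10)
= 10 - log10(5.5)
= 10 - 0.74
= 9.26

9.26


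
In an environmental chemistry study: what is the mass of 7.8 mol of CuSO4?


M(CuSO4) = 159.62 g/mol
mass = n × M = 7.8 × 159.62 = 1245.04 g

1245.04 g


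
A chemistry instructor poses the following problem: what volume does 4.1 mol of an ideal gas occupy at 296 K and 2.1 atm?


PV = nRT  (R = 0.08206 L·atm/(mol·K))
V = nRT/P = 4.1×0.08206×296/2.1
= 47.423 L

47.423 L


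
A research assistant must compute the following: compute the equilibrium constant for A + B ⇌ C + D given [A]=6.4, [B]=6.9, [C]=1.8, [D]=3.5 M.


Kc = [C][D]/([A][B])
= (1.8^1 × 3.5^1)/(6.4^1 × 6.9^1)
= 6.3/44.16
= 0.1427

0.1427


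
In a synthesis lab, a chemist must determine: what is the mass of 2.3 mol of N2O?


M(N2O) = 44.02 g/mol
mass = n × M = 2.3 × 44.02 = 101.25 g

101.25 g


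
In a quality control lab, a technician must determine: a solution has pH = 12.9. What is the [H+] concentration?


[H+] = 10^(-pH) = 10^(-12.9)
= 1.26×10^-13 M

1.26×10^-13 M


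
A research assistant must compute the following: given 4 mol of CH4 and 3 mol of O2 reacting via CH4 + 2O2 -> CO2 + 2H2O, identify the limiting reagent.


Mole ratio available / coefficient:
  CH4: 4/1 = 4.000
  O2: 3/2 = 1.500
Smaller ratio is limiting.

O2


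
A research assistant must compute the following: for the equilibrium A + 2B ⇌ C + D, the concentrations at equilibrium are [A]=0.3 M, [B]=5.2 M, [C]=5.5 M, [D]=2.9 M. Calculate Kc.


Kc = [C][D]/([A][B]^2)
= (5.5^1 × 2.9^1)/(0.3^1 × 5.2^2)
= 15.95/8.112
= 1.966

1.966


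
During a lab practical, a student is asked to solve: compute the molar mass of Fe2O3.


M(Fe2O3) = 2×55.85 + 3×16.0
= 111.7 + 48.0
= 159.7 g/mol

159.7 g/mol


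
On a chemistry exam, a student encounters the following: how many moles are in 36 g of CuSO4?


M(CuSO4) = 159.62 g/mol
n = mass/M = 36/159.62 = 0.2255 mol

0.2255 mol


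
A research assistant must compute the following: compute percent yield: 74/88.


% yield = actual/theoretical × 100
= 74/88 × 100
= 84.09%

84.09%


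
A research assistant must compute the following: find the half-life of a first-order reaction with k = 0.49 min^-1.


t½ = ln2/k = 0.693147/(0.49 min^-1)
= 1.415 min

1.415 min


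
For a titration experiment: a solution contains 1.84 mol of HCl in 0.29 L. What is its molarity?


M = n/V = 1.84/0.29 = 6.345 mol/L

6.345 M


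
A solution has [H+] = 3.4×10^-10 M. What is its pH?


pH = -log10([H+]) = -log10(3.4×10^-10)
= 10 - log10(3.4)
= 10 - 0.53
= 9.47

9.47


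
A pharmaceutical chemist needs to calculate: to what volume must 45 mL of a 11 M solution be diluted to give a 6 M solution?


C1V1 = C2V2
11 × 45 = 6 × V2
V2 = 495/6 = 82.5 mL

82.5 mL


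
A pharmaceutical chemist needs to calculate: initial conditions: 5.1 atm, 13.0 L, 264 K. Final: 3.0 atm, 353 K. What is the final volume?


P1V1/T1 = P2V2/T2
V2 = P1V1T2/(T1P2)
= 5.1×13.0×353/(264×3.0)
= 29.55 L

29.55 L


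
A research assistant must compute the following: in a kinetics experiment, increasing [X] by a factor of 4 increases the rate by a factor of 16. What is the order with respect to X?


rate ∝ [X]^n
4^n = 16 → n = 2
Order in X: 2

2


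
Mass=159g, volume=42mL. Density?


ρ = mass/volume
= 159/42
= 3.786 g/mL

3.786 g/mL


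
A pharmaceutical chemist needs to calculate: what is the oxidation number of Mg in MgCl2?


Group 2 metal: +2
Oxidation number: +2

+2


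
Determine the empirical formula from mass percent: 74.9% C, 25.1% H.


Assume 100 g sample. Moles of each element:
  C: 74.9/12.01 = 6.236 mol
  H: 25.1/1.008 = 24.901 mol
Divide by smallest (6.236):
  C: 6.236/6.236 = 1.0
  H: 24.901/6.236 = 3.99
Empirical formula: CH4

CH4


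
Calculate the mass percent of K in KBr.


M(KBr) = 1×39.1 + 1×79.9 = 119.00 g/mol
Mass of K = 1 × 39.1 = 39.10 g/mol
% K = 39.10/119.00 × 100 = 32.86%

32.86%


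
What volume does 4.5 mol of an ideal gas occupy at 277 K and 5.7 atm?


PV = nRT  (R = 0.08206 L·atm/(mol·K))
V = nRT/P = 4.5×0.08206×277/5.7
= 17.945 L

17.945 L


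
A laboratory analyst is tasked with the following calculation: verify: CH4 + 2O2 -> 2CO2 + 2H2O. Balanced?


Equation: CH4 + 2O2 -> 2CO2 + 2H2O
Check atoms: C: 1≠2, H: 4=4, O: 4≠6
Not balanced

No, not balanced


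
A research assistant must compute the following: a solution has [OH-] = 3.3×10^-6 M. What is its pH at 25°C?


pOH = -log10([OH-]) = -log10(3.3×10^-6)
= 6 - log10(3.3) = 5.48
pH = 14 - pOH = 14 - 5.48 = 8.52

8.52
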